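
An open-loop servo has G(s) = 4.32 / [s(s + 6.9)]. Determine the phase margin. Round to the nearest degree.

85 deg

Gain crossover: |G(jω)| = 1 at ω ≈ 0.624 rad/s.
∠G(j0.624) = −90° − arctan(0.624/6.9) ≈ -95.16°
PM = 180° + (-95.16°) = 84.84°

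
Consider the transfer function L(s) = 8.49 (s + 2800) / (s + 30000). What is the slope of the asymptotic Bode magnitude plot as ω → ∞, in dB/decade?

0 dB/decade

With 1 zero and 1 pole, the high-frequency asymptotic slope is 20 × (1 − 1) = 0 dB/decade.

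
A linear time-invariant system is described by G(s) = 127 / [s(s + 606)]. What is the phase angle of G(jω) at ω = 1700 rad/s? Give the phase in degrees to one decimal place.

-160.4°

∠(j1700 + 606) = arctan(1700/606) = 70.38°
∠(j1700) = 90.00°
∠G(j1700) = − (70.38° + 90.00°) = -160.38°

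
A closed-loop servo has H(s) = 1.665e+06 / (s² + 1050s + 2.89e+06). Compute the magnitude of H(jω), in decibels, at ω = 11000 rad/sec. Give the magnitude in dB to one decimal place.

-37.1 dB

|(j11000)² + 1050(j11000) + 2.89e+06| = |-1.1811e+08 + j1.155e+07| = 1.187e+08
|H(j11000)| = 1.665e+06 / 1.187e+08 = 0.01403
20 log₁₀(0.01403) = -37.06 dB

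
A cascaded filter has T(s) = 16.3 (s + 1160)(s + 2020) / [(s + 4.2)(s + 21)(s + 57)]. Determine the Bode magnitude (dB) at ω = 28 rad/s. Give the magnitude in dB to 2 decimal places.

55.67 dB

|j28 + 1160| = √(28² + 1160²) = 1160
|j28 + 2020| = √(28² + 2020²) = 2020
|j28 + 4.2| = √(28² + 4.2²) = 28.31
|j28 + 21| = √(28² + 21²) = 35
|j28 + 57| = √(28² + 57²) = 63.51
|T(j28)| = 16.3 × 1160 × 2020 / (28.31 × 35 × 63.51) = 607.15
20 log₁₀(607.15) = 55.666 dB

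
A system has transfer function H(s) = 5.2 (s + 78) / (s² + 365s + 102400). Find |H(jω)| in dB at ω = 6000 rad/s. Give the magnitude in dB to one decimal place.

|j6000 + 78| = √(6000² + 78²) = 6001
|(j6000)² + 365(j6000) + 102400| = |-3.5898e+07 + j2.19e+06| = 3.596e+07
|H(j6000)| = 5.2 × 6001 / 3.596e+07 = 0.0008676
20 log₁₀(0.0008676) = -61.23 dB

-61.2 dB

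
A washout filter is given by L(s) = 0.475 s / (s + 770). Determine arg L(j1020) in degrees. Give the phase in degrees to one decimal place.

∠(j1020) = 90.00°
∠(j1020 + 770) = arctan(1020/770) = 52.95°
∠L(j1020) = 90.00° − 52.95° = 37.05°

37.0°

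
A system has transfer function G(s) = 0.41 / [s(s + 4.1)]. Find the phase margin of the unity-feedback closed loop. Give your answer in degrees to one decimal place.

88.6°

Gain crossover: |G(jω)| = 1 at ω ≈ 0.1 rad s⁻¹.
∠G(j0.1) = −90° − arctan(0.1/4.1) ≈ -91.40°
PM = 180° + (-91.40°) = 88.60°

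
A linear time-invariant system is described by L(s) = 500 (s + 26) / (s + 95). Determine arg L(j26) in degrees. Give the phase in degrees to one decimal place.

∠(j26 + 26) = arctan(26/26) = 45.00°
∠(j26 + 95) = arctan(26/95) = 15.31°
∠L(j26) = 45.00° − 15.31° = 29.69°

29.7°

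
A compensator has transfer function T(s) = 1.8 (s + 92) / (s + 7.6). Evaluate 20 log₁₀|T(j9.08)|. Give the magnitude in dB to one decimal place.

23.0 dB

|j9.08 + 92| = √(9.08² + 92²) = 92.45
|j9.08 + 7.6| = √(9.08² + 7.6²) = 11.84
|T(j9.08)| = 1.8 × 92.45 / 11.84 = 14.053
20 log₁₀(14.053) = 22.96 dB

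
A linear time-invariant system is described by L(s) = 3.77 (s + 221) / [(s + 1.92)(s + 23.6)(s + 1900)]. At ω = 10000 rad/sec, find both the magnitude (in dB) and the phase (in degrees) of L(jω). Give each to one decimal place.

|L| = -148.6 dB, ∠L = -170.4°

|j10000 + 221| = √(10000² + 221²) = 1e+04
|j10000 + 1.92| = √(10000² + 1.92²) = 1e+04
|j10000 + 23.6| = √(10000² + 23.6²) = 1e+04
|j10000 + 1900| = √(10000² + 1900²) = 1.018e+04
|L(j10000)| = 3.77 × 1e+04 / (1e+04 × 1e+04 × 1.018e+04) = 3.7046e-08
20 log₁₀(3.7046e-08) = -148.63 dB
∠(j10000 + 221) = arctan(10000/221) = 88.73°
∠(j10000 + 1.92) = arctan(10000/1.92) = 89.99°
∠(j10000 + 23.6) = arctan(10000/23.6) = 89.86°
∠(j10000 + 1900) = arctan(10000/1900) = 79.24°
∠L(j10000) = 88.73° − (89.99° + 89.86° + 79.24°) = -170.36°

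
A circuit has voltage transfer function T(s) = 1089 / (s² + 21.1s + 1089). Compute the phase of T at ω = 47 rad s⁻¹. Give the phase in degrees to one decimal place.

∠[(j47)² + 21.1(j47) + 1089] = ∠[-1120 + j991.7] = 138.48°
∠T(j47) = −138.48° = -138.48°

-138.5°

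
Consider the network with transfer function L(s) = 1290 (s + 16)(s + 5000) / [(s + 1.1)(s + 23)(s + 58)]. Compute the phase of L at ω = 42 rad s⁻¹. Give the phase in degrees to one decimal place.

∠(j42 + 16) = arctan(42/16) = 69.15°
∠(j42 + 5000) = arctan(42/5000) = 0.48°
∠(j42 + 1.1) = arctan(42/1.1) = 88.50°
∠(j42 + 23) = arctan(42/23) = 61.29°
∠(j42 + 58) = arctan(42/58) = 35.91°
∠L(j42) = 69.15° + 0.48° − (88.50° + 61.29° + 35.91°) = -116.08°

-116.1°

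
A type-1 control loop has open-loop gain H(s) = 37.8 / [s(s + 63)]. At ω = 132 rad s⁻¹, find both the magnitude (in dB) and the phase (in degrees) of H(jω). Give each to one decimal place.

|H| = -54.2 dB, ∠H = -154.5 deg

|j132 + 63| = √(132² + 63²) = 146.3
|j132| = 132
|H(j132)| = 37.8 / (146.3 × 132) = 0.0019579
20 log₁₀(0.0019579) = -54.16 dB
∠(j132 + 63) = arctan(132/63) = 64.49°
∠(j132) = 90.00°
∠H(j132) = − (64.49° + 90.00°) = -154.49°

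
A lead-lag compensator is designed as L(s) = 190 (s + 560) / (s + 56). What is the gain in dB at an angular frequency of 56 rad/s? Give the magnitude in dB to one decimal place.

62.6 dB

|j56 + 560| = √(56² + 560²) = 562.8
|j56 + 56| = √(56² + 56²) = 79.2
|L(j56)| = 190 × 562.8 / 79.2 = 1350.2
20 log₁₀(1350.2) = 62.61 dB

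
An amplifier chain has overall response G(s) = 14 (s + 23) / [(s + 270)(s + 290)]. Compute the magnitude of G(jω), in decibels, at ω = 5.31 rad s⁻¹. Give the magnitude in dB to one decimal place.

-47.5 dB

|j5.31 + 23| = √(5.31² + 23²) = 23.61
|j5.31 + 270| = √(5.31² + 270²) = 270.1
|j5.31 + 290| = √(5.31² + 290²) = 290
|G(j5.31)| = 14 × 23.61 / (270.1 × 290) = 0.004219
20 log₁₀(0.004219) = -47.50 dB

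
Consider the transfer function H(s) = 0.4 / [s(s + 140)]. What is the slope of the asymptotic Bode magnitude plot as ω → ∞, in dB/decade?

With 0 zeros and 2 poles, the high-frequency asymptotic slope is 20 × (0 − 2) = -40 dB/decade.

-40 dB/decade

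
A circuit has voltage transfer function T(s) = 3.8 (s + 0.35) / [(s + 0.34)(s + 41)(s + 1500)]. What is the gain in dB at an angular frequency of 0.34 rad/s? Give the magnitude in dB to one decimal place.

|j0.34 + 0.35| = √(0.34² + 0.35²) = 0.488
|j0.34 + 0.34| = √(0.34² + 0.34²) = 0.4808
|j0.34 + 41| = √(0.34² + 41²) = 41
|j0.34 + 1500| = √(0.34² + 1500²) = 1500
|T(j0.34)| = 3.8 × 0.488 / (0.4808 × 41 × 1500) = 6.2702e-05
20 log₁₀(6.2702e-05) = -84.05 dB

-84.1 dB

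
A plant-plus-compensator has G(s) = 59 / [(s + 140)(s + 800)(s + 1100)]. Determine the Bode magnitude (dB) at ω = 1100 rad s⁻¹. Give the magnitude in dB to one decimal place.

|j1100 + 140| = √(1100² + 140²) = 1109
|j1100 + 800| = √(1100² + 800²) = 1360
|j1100 + 1100| = √(1100² + 1100²) = 1556
|G(j1100)| = 59 / (1109 × 1360 × 1556) = 2.5146e-08
20 log₁₀(2.5146e-08) = -151.99 dB

-152.0 dB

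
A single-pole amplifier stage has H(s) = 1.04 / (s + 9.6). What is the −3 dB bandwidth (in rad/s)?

9.6 rad/s

For a single-pole low-pass, the −3 dB point is at the pole: ω = 9.6 rad/s.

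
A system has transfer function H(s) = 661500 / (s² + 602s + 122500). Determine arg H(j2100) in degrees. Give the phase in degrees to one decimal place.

∠[(j2100)² + 602(j2100) + 122500] = ∠[-4.2875e+06 + j1.2642e+06] = 163.57°
∠H(j2100) = −163.57° = -163.57°

-163.6°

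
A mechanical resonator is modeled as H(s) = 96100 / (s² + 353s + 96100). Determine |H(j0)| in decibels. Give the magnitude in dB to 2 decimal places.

0.00 dB

H(0) = 96100 / 96100 = 1
20 log₁₀(1) = 0.000 dB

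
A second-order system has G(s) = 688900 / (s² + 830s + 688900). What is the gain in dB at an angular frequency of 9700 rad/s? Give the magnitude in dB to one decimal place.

|(j9700)² + 830(j9700) + 688900| = |-9.3401e+07 + j8.051e+06| = 9.375e+07
|G(j9700)| = 688900 / 9.375e+07 = 0.0073485
20 log₁₀(0.0073485) = -42.68 dB

-42.7 dB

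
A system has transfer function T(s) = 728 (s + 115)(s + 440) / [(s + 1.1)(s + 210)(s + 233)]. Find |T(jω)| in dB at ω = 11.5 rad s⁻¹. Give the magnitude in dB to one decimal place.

36.3 dB

|j11.5 + 115| = √(11.5² + 115²) = 115.6
|j11.5 + 440| = √(11.5² + 440²) = 440.2
|j11.5 + 1.1| = √(11.5² + 1.1²) = 11.55
|j11.5 + 210| = √(11.5² + 210²) = 210.3
|j11.5 + 233| = √(11.5² + 233²) = 233.3
|T(j11.5)| = 728 × 115.6 × 440.2 / (11.55 × 210.3 × 233.3) = 65.337
20 log₁₀(65.337) = 36.30 dB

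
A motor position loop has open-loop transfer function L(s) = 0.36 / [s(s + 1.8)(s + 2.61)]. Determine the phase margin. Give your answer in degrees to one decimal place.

Gain crossover: |L(jω)| = 1 at ω ≈ 0.0765 rad s⁻¹.
∠L(j0.0765) = −90° − arctan(0.0765/1.8) − arctan(0.0765/2.61) ≈ -94.11°
PM = 180° + (-94.11°) = 85.89°

85.9°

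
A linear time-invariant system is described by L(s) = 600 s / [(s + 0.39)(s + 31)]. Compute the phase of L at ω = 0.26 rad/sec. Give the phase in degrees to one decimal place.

55.8°

∠(j0.26) = 90.00°
∠(j0.26 + 0.39) = arctan(0.26/0.39) = 33.69°
∠(j0.26 + 31) = arctan(0.26/31) = 0.48°
∠L(j0.26) = 90.00° − (33.69° + 0.48°) = 55.83°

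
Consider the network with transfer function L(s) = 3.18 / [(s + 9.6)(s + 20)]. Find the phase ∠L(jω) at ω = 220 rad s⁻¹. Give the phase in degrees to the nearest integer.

∠(j220 + 9.6) = arctan(220/9.6) = 87.50°
∠(j220 + 20) = arctan(220/20) = 84.81°
∠L(j220) = − (87.50° + 84.81°) = -172.31°

-172°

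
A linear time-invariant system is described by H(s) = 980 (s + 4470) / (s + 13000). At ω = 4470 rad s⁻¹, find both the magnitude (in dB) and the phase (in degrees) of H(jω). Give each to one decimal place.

|j4470 + 4470| = √(4470² + 4470²) = 6322
|j4470 + 13000| = √(4470² + 13000²) = 1.375e+04
|H(j4470)| = 980 × 6322 / 1.375e+04 = 450.65
20 log₁₀(450.65) = 53.08 dB
∠(j4470 + 4470) = arctan(4470/4470) = 45.00°
∠(j4470 + 13000) = arctan(4470/13000) = 18.98°
∠H(j4470) = 45.00° − 18.98° = 26.02°

|H| = 53.1 dB, ∠H = 26.0°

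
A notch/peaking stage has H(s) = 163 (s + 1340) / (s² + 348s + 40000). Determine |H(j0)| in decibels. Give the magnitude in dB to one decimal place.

14.7 dB

H(0) = 163 × 1340 / 40000 = 5.4605
20 log₁₀(5.4605) = 14.74 dB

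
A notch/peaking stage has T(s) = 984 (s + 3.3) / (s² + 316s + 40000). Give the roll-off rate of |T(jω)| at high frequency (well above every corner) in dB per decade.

With 1 zero and 2 poles, the high-frequency asymptotic slope is 20 × (1 − 2) = -20 dB/decade.

-20 dB/decade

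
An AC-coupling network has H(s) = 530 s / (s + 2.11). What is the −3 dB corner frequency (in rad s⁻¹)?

For a single-pole high-pass, the −3 dB point is at the pole: ω = 2.11 rad s⁻¹.

2.11 rad s⁻¹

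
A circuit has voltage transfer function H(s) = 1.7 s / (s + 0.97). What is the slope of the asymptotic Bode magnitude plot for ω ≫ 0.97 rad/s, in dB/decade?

0 dB/decade

With 1 zero and 1 pole, the high-frequency asymptotic slope is 20 × (1 − 1) = 0 dB/decade.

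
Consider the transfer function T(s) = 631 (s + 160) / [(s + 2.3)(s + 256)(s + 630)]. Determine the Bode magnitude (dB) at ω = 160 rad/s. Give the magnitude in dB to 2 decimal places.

|j160 + 160| = √(160² + 160²) = 226.3
|j160 + 2.3| = √(160² + 2.3²) = 160
|j160 + 256| = √(160² + 256²) = 301.9
|j160 + 630| = √(160² + 630²) = 650
|T(j160)| = 631 × 226.3 / (160 × 301.9 × 650) = 0.0045472
20 log₁₀(0.0045472) = -46.845 dB

-46.85 dB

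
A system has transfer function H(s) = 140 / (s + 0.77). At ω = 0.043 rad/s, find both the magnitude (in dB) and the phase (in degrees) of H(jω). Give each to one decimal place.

|H| = 45.2 dB, ∠H = -3.2°

|j0.043 + 0.77| = √(0.043² + 0.77²) = 0.7712
|H(j0.043)| = 140 / 0.7712 = 181.54
20 log₁₀(181.54) = 45.18 dB
∠(j0.043 + 0.77) = arctan(0.043/0.77) = 3.20°
∠H(j0.043) = −3.20° = -3.20°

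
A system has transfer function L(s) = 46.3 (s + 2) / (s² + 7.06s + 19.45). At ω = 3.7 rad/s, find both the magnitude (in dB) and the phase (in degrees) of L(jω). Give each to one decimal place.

|L| = 17.2 dB, ∠L = -16.0°

|j3.7 + 2| = √(3.7² + 2²) = 4.206
|(j3.7)² + 7.06(j3.7) + 19.45| = |5.76 + j26.122| = 26.75
|L(j3.7)| = 46.3 × 4.206 / 26.75 = 7.28
20 log₁₀(7.28) = 17.24 dB
∠(j3.7 + 2) = arctan(3.7/2) = 61.61°
∠[(j3.7)² + 7.06(j3.7) + 19.45] = ∠[5.76 + j26.122] = 77.57°
∠L(j3.7) = 61.61° − 77.57° = -15.96°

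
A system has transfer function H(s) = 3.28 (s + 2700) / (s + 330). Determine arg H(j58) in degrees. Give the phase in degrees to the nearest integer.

∠(j58 + 2700) = arctan(58/2700) = 1.23°
∠(j58 + 330) = arctan(58/330) = 9.97°
∠H(j58) = 1.23° − 9.97° = -8.74°

-9°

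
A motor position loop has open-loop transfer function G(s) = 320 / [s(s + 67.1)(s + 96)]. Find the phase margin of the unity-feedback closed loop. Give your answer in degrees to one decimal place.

89.9°

Gain crossover: |G(jω)| = 1 at ω ≈ 0.0497 rad/s.
∠G(j0.0497) = −90° − arctan(0.0497/67.1) − arctan(0.0497/96) ≈ -90.07°
PM = 180° + (-90.07°) = 89.93°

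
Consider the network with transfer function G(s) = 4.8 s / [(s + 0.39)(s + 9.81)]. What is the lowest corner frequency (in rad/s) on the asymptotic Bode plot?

Break frequencies occur at each pole and zero magnitude: 0.39 rad/s, 9.81 rad/s.
The lowest is 0.39 rad/s.

0.39 rad/s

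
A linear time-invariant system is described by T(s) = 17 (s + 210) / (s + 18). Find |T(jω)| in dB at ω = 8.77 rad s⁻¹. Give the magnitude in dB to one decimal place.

45.0 dB

|j8.77 + 210| = √(8.77² + 210²) = 210.2
|j8.77 + 18| = √(8.77² + 18²) = 20.02
|T(j8.77)| = 17 × 210.2 / 20.02 = 178.45
20 log₁₀(178.45) = 45.03 dB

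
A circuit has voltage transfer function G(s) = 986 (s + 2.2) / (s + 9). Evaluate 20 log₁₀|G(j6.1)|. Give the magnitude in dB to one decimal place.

|j6.1 + 2.2| = √(6.1² + 2.2²) = 6.485
|j6.1 + 9| = √(6.1² + 9²) = 10.87
|G(j6.1)| = 986 × 6.485 / 10.87 = 588.08
20 log₁₀(588.08) = 55.39 dB

55.4 dB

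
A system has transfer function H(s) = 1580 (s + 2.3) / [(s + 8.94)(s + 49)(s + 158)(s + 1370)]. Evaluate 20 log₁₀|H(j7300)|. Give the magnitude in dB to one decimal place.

|j7300 + 2.3| = √(7300² + 2.3²) = 7300
|j7300 + 8.94| = √(7300² + 8.94²) = 7300
|j7300 + 49| = √(7300² + 49²) = 7300
|j7300 + 158| = √(7300² + 158²) = 7302
|j7300 + 1370| = √(7300² + 1370²) = 7427
|H(j7300)| = 1580 × 7300 / (7300 × 7300 × 7302 × 7427) = 3.9908e-09
20 log₁₀(3.9908e-09) = -167.98 dB

-168.0 dB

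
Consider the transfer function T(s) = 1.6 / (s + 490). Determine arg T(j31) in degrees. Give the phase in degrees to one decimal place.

-3.6°

∠(j31 + 490) = arctan(31/490) = 3.62°
∠T(j31) = −3.62° = -3.62°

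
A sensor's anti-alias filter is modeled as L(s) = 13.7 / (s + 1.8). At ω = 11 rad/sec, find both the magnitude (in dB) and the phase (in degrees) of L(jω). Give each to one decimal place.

|L| = 1.8 dB, ∠L = -80.7°

|j11 + 1.8| = √(11² + 1.8²) = 11.15
|L(j11)| = 13.7 / 11.15 = 1.2291
20 log₁₀(1.2291) = 1.79 dB
∠(j11 + 1.8) = arctan(11/1.8) = 80.71°
∠L(j11) = −80.71° = -80.71°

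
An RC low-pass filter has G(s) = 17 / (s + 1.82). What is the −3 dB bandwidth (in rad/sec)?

For a single-pole low-pass, the −3 dB point is at the pole: ω = 1.82 rad/sec.

1.82 rad/sec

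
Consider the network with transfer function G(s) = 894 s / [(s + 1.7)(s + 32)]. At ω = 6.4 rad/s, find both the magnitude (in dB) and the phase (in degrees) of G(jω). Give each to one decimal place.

|j6.4| = 6.4
|j6.4 + 1.7| = √(6.4² + 1.7²) = 6.622
|j6.4 + 32| = √(6.4² + 32²) = 32.63
|G(j6.4)| = 894 × 6.4 / (6.622 × 32.63) = 26.477
20 log₁₀(26.477) = 28.46 dB
∠(j6.4) = 90.00°
∠(j6.4 + 1.7) = arctan(6.4/1.7) = 75.12°
∠(j6.4 + 32) = arctan(6.4/32) = 11.31°
∠G(j6.4) = 90.00° − (75.12° + 11.31°) = 3.57°

|G| = 28.5 dB, ∠G = 3.6°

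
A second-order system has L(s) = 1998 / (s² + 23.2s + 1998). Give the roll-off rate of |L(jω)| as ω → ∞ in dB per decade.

-40 dB/decade

With 0 zeros and 2 poles, the high-frequency asymptotic slope is 20 × (0 − 2) = -40 dB/decade.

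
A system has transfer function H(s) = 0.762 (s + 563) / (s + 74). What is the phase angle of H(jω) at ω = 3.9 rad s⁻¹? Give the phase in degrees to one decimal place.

∠(j3.9 + 563) = arctan(3.9/563) = 0.40°
∠(j3.9 + 74) = arctan(3.9/74) = 3.02°
∠H(j3.9) = 0.40° − 3.02° = -2.62°

-2.6 deg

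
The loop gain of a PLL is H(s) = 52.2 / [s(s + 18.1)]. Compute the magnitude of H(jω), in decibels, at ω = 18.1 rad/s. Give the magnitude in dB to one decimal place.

-19.0 dB

|j18.1 + 18.1| = √(18.1² + 18.1²) = 25.6
|j18.1| = 18.1
|H(j18.1)| = 52.2 / (25.6 × 18.1) = 0.11267
20 log₁₀(0.11267) = -18.96 dB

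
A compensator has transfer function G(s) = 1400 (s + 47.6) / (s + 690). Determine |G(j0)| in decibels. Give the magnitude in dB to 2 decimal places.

G(0) = 1400 × 47.6 / 690 = 96.58
20 log₁₀(96.58) = 39.698 dB

39.70 dB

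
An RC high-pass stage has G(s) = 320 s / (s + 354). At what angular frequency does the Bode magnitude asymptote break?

354 rad s⁻¹

The single real pole at s = −354 gives a corner at ω = 354 rad s⁻¹.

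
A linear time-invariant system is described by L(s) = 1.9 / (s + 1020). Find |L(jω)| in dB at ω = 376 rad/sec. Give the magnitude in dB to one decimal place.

|j376 + 1020| = √(376² + 1020²) = 1087
|L(j376)| = 1.9 / 1087 = 0.0017478
20 log₁₀(0.0017478) = -55.15 dB

-55.2 dB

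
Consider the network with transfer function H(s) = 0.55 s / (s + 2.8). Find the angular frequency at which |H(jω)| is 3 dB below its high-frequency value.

For a single-pole high-pass, the −3 dB point is at the pole: ω = 2.8 rad/s.

2.8 rad/s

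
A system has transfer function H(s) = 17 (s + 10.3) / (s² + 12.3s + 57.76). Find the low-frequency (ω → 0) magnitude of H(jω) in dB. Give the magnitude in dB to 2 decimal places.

9.63 dB

H(0) = 17 × 10.3 / 57.76 = 3.0315
20 log₁₀(3.0315) = 9.633 dB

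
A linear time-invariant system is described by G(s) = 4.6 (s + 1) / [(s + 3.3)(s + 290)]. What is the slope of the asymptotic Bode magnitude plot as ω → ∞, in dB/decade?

-20 dB/decade

With 1 zero and 2 poles, the high-frequency asymptotic slope is 20 × (1 − 2) = -20 dB/decade.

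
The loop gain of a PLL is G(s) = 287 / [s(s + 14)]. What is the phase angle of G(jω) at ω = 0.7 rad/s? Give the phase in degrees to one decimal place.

∠(j0.7 + 14) = arctan(0.7/14) = 2.86°
∠(j0.7) = 90.00°
∠G(j0.7) = − (2.86° + 90.00°) = -92.86°

-92.9°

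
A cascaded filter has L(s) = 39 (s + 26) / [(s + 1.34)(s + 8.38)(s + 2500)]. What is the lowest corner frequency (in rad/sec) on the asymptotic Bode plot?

1.34 rad/sec

Break frequencies occur at each pole and zero magnitude: 1.34 rad/sec, 8.38 rad/sec, 26 rad/sec, 2500 rad/sec.
The lowest is 1.34 rad/sec.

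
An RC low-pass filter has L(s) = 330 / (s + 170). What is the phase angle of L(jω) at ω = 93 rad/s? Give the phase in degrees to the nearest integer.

-29°

∠(j93 + 170) = arctan(93/170) = 28.68°
∠L(j93) = −28.68° = -28.68°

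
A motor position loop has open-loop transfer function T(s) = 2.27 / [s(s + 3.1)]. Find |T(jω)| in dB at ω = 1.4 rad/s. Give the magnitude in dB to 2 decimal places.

-6.44 dB

|j1.4 + 3.1| = √(1.4² + 3.1²) = 3.401
|j1.4| = 1.4
|T(j1.4)| = 2.27 / (3.401 × 1.4) = 0.47668
20 log₁₀(0.47668) = -6.435 dB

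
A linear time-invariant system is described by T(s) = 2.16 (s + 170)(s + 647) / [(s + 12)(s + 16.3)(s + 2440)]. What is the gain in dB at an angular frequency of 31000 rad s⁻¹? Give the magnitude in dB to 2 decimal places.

-83.16 dB

|j31000 + 170| = √(31000² + 170²) = 3.1e+04
|j31000 + 647| = √(31000² + 647²) = 3.101e+04
|j31000 + 12| = √(31000² + 12²) = 3.1e+04
|j31000 + 16.3| = √(31000² + 16.3²) = 3.1e+04
|j31000 + 2440| = √(31000² + 2440²) = 3.11e+04
|T(j31000)| = 2.16 × 3.1e+04 × 3.101e+04 / (3.1e+04 × 3.1e+04 × 3.11e+04) = 6.9479e-05
20 log₁₀(6.9479e-05) = -83.163 dB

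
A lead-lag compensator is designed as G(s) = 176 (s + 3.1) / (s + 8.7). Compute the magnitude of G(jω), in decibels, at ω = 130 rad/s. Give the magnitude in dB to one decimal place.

44.9 dB

|j130 + 3.1| = √(130² + 3.1²) = 130
|j130 + 8.7| = √(130² + 8.7²) = 130.3
|G(j130)| = 176 × 130 / 130.3 = 175.66
20 log₁₀(175.66) = 44.89 dB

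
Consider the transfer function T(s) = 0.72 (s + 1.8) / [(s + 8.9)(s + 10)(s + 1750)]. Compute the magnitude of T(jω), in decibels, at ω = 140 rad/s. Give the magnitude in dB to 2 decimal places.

-110.70 dB

|j140 + 1.8| = √(140² + 1.8²) = 140
|j140 + 8.9| = √(140² + 8.9²) = 140.3
|j140 + 10| = √(140² + 10²) = 140.4
|j140 + 1750| = √(140² + 1750²) = 1756
|T(j140)| = 0.72 × 140 / (140.3 × 140.4 × 1756) = 2.9163e-06
20 log₁₀(2.9163e-06) = -110.703 dB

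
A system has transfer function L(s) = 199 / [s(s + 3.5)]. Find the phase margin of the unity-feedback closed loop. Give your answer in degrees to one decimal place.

14.1°

Gain crossover: |L(jω)| = 1 at ω ≈ 13.9 rad/s.
∠L(j13.9) = −90° − arctan(13.9/3.5) ≈ -165.86°
PM = 180° + (-165.86°) = 14.14°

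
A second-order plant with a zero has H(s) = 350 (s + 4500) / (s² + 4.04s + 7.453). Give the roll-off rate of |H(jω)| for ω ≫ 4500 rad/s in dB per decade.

-20 dB/decade

With 1 zero and 2 poles, the high-frequency asymptotic slope is 20 × (1 − 2) = -20 dB/decade.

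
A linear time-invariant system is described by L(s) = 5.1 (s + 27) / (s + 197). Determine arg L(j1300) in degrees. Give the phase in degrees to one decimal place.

∠(j1300 + 27) = arctan(1300/27) = 88.81°
∠(j1300 + 197) = arctan(1300/197) = 81.38°
∠L(j1300) = 88.81° − 81.38° = 7.43°

7.4°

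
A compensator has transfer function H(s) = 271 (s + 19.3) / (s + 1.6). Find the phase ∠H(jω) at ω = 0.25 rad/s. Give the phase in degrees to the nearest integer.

-8 deg

∠(j0.25 + 19.3) = arctan(0.25/19.3) = 0.74°
∠(j0.25 + 1.6) = arctan(0.25/1.6) = 8.88°
∠H(j0.25) = 0.74° − 8.88° = -8.14°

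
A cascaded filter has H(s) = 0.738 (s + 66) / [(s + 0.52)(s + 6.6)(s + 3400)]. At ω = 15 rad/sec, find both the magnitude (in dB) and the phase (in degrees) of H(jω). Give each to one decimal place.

|H| = -84.5 dB, ∠H = -141.7 deg

|j15 + 66| = √(15² + 66²) = 67.68
|j15 + 0.52| = √(15² + 0.52²) = 15.01
|j15 + 6.6| = √(15² + 6.6²) = 16.39
|j15 + 3400| = √(15² + 3400²) = 3400
|H(j15)| = 0.738 × 67.68 / (15.01 × 16.39 × 3400) = 5.9728e-05
20 log₁₀(5.9728e-05) = -84.48 dB
∠(j15 + 66) = arctan(15/66) = 12.80°
∠(j15 + 0.52) = arctan(15/0.52) = 88.01°
∠(j15 + 6.6) = arctan(15/6.6) = 66.25°
∠(j15 + 3400) = arctan(15/3400) = 0.25°
∠H(j15) = 12.80° − (88.01° + 66.25° + 0.25°) = -141.71°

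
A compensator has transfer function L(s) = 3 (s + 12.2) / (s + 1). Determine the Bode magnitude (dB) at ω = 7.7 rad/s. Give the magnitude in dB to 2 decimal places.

14.92 dB

|j7.7 + 12.2| = √(7.7² + 12.2²) = 14.43
|j7.7 + 1| = √(7.7² + 1²) = 7.765
|L(j7.7)| = 3 × 14.43 / 7.765 = 5.574
20 log₁₀(5.574) = 14.923 dB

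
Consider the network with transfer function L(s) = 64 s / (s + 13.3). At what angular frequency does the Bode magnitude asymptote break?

13.3 rad/s

The single real pole at s = −13.3 gives a corner at ω = 13.3 rad/s.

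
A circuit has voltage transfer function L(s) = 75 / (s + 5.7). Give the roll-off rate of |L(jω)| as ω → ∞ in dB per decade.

With 0 zeros and 1 pole, the high-frequency asymptotic slope is 20 × (0 − 1) = -20 dB/decade.

-20 dB/decade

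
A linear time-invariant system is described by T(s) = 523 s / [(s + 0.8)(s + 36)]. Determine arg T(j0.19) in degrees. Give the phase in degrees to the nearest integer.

76°

∠(j0.19) = 90.00°
∠(j0.19 + 0.8) = arctan(0.19/0.8) = 13.36°
∠(j0.19 + 36) = arctan(0.19/36) = 0.30°
∠T(j0.19) = 90.00° − (13.36° + 0.30°) = 76.34°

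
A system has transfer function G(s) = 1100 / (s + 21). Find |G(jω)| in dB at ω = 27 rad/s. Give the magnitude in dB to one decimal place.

|j27 + 21| = √(27² + 21²) = 34.21
|G(j27)| = 1100 / 34.21 = 32.159
20 log₁₀(32.159) = 30.15 dB

30.1 dB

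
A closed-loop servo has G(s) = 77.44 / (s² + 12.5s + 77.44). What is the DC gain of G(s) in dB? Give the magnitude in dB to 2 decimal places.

G(0) = 77.44 / 77.44 = 1
20 log₁₀(1) = 0.000 dB

0.00 dB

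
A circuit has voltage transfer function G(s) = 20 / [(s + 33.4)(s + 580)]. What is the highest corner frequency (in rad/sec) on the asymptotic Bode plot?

580 rad/sec

Break frequencies occur at each pole and zero magnitude: 33.4 rad/sec, 580 rad/sec.
The highest is 580 rad/sec.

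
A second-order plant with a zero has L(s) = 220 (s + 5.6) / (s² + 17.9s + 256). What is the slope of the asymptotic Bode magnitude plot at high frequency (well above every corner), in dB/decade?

With 1 zero and 2 poles, the high-frequency asymptotic slope is 20 × (1 − 2) = -20 dB/decade.

-20 dB/decade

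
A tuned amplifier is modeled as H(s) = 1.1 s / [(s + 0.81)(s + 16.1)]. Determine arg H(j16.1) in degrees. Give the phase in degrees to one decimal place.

∠(j16.1) = 90.00°
∠(j16.1 + 0.81) = arctan(16.1/0.81) = 87.12°
∠(j16.1 + 16.1) = arctan(16.1/16.1) = 45.00°
∠H(j16.1) = 90.00° − (87.12° + 45.00°) = -42.12°

-42.1°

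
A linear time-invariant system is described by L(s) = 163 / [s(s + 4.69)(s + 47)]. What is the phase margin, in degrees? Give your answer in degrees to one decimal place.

Gain crossover: |L(jω)| = 1 at ω ≈ 0.731 rad/s.
∠L(j0.731) = −90° − arctan(0.731/4.69) − arctan(0.731/47) ≈ -99.74°
PM = 180° + (-99.74°) = 80.26°

80.3°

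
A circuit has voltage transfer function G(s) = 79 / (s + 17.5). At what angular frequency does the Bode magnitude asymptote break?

The single real pole at s = −17.5 gives a corner at ω = 17.5 rad s⁻¹.

17.5 rad s⁻¹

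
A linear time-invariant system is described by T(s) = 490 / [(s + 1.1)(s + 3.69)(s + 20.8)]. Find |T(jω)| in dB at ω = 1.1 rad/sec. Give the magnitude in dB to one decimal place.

|j1.1 + 1.1| = √(1.1² + 1.1²) = 1.556
|j1.1 + 3.69| = √(1.1² + 3.69²) = 3.85
|j1.1 + 20.8| = √(1.1² + 20.8²) = 20.83
|T(j1.1)| = 490 / (1.556 × 3.85 × 20.83) = 3.9274
20 log₁₀(3.9274) = 11.88 dB

11.9 dB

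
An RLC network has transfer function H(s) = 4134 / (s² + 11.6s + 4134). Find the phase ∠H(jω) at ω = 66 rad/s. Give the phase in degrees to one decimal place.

∠[(j66)² + 11.6(j66) + 4134] = ∠[-222 + j765.6] = 106.17°
∠H(j66) = −106.17° = -106.17°

-106.2°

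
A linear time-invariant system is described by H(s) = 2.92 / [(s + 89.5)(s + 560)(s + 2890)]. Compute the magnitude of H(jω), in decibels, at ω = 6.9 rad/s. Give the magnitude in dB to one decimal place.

|j6.9 + 89.5| = √(6.9² + 89.5²) = 89.77
|j6.9 + 560| = √(6.9² + 560²) = 560
|j6.9 + 2890| = √(6.9² + 2890²) = 2890
|H(j6.9)| = 2.92 / (89.77 × 560 × 2890) = 2.0098e-08
20 log₁₀(2.0098e-08) = -153.94 dB

-153.9 dB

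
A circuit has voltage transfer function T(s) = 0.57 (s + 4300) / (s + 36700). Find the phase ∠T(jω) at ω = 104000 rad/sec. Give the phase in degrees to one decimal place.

17.1 deg

∠(j104000 + 4300) = arctan(104000/4300) = 87.63°
∠(j104000 + 36700) = arctan(104000/36700) = 70.56°
∠T(j104000) = 87.63° − 70.56° = 17.07°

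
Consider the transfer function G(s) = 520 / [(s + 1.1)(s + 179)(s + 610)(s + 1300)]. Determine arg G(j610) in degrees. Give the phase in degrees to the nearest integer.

-234°

∠(j610 + 1.1) = arctan(610/1.1) = 89.90°
∠(j610 + 179) = arctan(610/179) = 73.65°
∠(j610 + 610) = arctan(610/610) = 45.00°
∠(j610 + 1300) = arctan(610/1300) = 25.14°
∠G(j610) = − (89.90° + 73.65° + 45.00° + 25.14°) = -233.68°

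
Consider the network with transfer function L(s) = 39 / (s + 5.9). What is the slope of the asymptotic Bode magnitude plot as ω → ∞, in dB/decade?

-20 dB/decade

With 0 zeros and 1 pole, the high-frequency asymptotic slope is 20 × (0 − 1) = -20 dB/decade.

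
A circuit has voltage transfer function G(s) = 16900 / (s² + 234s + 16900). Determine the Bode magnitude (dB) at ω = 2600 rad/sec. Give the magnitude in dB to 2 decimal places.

-52.05 dB

|(j2600)² + 234(j2600) + 16900| = |-6.7431e+06 + j6.084e+05| = 6.77e+06
|G(j2600)| = 16900 / 6.77e+06 = 0.0024961
20 log₁₀(0.0024961) = -52.055 dB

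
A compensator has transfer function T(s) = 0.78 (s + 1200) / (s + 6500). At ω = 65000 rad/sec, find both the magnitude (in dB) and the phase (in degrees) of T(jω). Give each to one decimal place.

|T| = -2.2 dB, ∠T = 4.7°

|j65000 + 1200| = √(65000² + 1200²) = 6.501e+04
|j65000 + 6500| = √(65000² + 6500²) = 6.532e+04
|T(j65000)| = 0.78 × 6.501e+04 / 6.532e+04 = 0.77626
20 log₁₀(0.77626) = -2.20 dB
∠(j65000 + 1200) = arctan(65000/1200) = 88.94°
∠(j65000 + 6500) = arctan(65000/6500) = 84.29°
∠T(j65000) = 88.94° − 84.29° = 4.65°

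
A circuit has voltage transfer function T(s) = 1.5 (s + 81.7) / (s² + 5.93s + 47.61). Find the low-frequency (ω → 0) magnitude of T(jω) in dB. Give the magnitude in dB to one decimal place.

T(0) = 1.5 × 81.7 / 47.61 = 2.574
20 log₁₀(2.574) = 8.21 dB

8.2 dB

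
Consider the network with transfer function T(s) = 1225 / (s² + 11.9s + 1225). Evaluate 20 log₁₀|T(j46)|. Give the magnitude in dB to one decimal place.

1.4 dB

|(j46)² + 11.9(j46) + 1225| = |-891 + j547.4| = 1046
|T(j46)| = 1225 / 1046 = 1.1714
20 log₁₀(1.1714) = 1.37 dB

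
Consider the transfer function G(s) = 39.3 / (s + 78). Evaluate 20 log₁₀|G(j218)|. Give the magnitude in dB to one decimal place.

|j218 + 78| = √(218² + 78²) = 231.5
|G(j218)| = 39.3 / 231.5 = 0.16974
20 log₁₀(0.16974) = -15.40 dB

-15.4 dB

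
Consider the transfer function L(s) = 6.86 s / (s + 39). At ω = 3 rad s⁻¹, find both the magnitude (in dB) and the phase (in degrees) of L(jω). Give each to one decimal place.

|j3| = 3
|j3 + 39| = √(3² + 39²) = 39.12
|L(j3)| = 6.86 × 3 / 39.12 = 0.52614
20 log₁₀(0.52614) = -5.58 dB
∠(j3) = 90.00°
∠(j3 + 39) = arctan(3/39) = 4.40°
∠L(j3) = 90.00° − 4.40° = 85.60°

|L| = -5.6 dB, ∠L = 85.6°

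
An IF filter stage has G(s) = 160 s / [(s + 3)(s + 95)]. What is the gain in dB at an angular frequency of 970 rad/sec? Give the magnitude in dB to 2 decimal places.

|j970| = 970
|j970 + 3| = √(970² + 3²) = 970
|j970 + 95| = √(970² + 95²) = 974.6
|G(j970)| = 160 × 970 / (970 × 974.6) = 0.16416
20 log₁₀(0.16416) = -15.695 dB

-15.69 dB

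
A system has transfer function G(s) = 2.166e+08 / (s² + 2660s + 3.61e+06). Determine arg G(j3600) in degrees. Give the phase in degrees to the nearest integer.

∠[(j3600)² + 2660(j3600) + 3.61e+06] = ∠[-9.35e+06 + j9.576e+06] = 134.32°
∠G(j3600) = −134.32° = -134.32°

-134 deg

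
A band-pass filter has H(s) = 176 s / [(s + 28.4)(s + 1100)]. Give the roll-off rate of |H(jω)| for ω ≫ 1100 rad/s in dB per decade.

With 1 zero and 2 poles, the high-frequency asymptotic slope is 20 × (1 − 2) = -20 dB/decade.

-20 dB/decade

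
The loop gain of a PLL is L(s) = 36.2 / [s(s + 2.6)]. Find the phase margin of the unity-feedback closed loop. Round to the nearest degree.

24°

Gain crossover: |L(jω)| = 1 at ω ≈ 5.74 rad/s.
∠L(j5.74) = −90° − arctan(5.74/2.6) ≈ -155.64°
PM = 180° + (-155.64°) = 24.36°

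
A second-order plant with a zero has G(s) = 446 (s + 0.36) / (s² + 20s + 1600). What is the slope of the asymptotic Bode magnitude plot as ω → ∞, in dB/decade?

-20 dB/decade

With 1 zero and 2 poles, the high-frequency asymptotic slope is 20 × (1 − 2) = -20 dB/decade.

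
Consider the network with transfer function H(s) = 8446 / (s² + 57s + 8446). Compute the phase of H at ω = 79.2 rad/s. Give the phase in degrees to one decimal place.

-64.3°

∠[(j79.2)² + 57(j79.2) + 8446] = ∠[2173.4 + j4514.4] = 64.29°
∠H(j79.2) = −64.29° = -64.29°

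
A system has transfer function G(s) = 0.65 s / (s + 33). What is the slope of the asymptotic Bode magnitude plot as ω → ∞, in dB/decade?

With 1 zero and 1 pole, the high-frequency asymptotic slope is 20 × (1 − 1) = 0 dB/decade.

0 dB/decade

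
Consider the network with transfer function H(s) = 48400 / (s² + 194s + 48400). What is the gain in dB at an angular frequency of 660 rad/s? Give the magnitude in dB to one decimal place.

-18.5 dB

|(j660)² + 194(j660) + 48400| = |-3.872e+05 + j1.2804e+05| = 4.078e+05
|H(j660)| = 48400 / 4.078e+05 = 0.11868
20 log₁₀(0.11868) = -18.51 dB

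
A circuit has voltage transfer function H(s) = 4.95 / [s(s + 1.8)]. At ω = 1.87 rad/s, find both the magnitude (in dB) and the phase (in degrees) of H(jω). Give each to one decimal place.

|j1.87 + 1.8| = √(1.87² + 1.8²) = 2.596
|j1.87| = 1.87
|H(j1.87)| = 4.95 / (2.596 × 1.87) = 1.0198
20 log₁₀(1.0198) = 0.17 dB
∠(j1.87 + 1.8) = arctan(1.87/1.8) = 46.09°
∠(j1.87) = 90.00°
∠H(j1.87) = − (46.09° + 90.00°) = -136.09°

|H| = 0.2 dB, ∠H = -136.1°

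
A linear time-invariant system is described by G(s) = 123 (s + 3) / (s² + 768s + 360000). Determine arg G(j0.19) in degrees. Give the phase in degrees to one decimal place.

∠(j0.19 + 3) = arctan(0.19/3) = 3.62°
∠[(j0.19)² + 768(j0.19) + 360000] = ∠[3.6e+05 + j145.92] = 0.02°
∠G(j0.19) = 3.62° − 0.02° = 3.60°

3.6°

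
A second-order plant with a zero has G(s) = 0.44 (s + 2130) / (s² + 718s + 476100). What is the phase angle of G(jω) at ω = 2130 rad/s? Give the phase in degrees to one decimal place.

-114.4°

∠(j2130 + 2130) = arctan(2130/2130) = 45.00°
∠[(j2130)² + 718(j2130) + 476100] = ∠[-4.0608e+06 + j1.5293e+06] = 159.36°
∠G(j2130) = 45.00° − 159.36° = -114.36°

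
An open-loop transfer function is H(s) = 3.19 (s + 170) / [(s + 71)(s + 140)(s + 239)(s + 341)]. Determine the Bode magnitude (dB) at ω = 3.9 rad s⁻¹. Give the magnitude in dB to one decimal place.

-123.5 dB

|j3.9 + 170| = √(3.9² + 170²) = 170
|j3.9 + 71| = √(3.9² + 71²) = 71.11
|j3.9 + 140| = √(3.9² + 140²) = 140.1
|j3.9 + 239| = √(3.9² + 239²) = 239
|j3.9 + 341| = √(3.9² + 341²) = 341
|H(j3.9)| = 3.19 × 170 / (71.11 × 140.1 × 239 × 341) = 6.682e-07
20 log₁₀(6.682e-07) = -123.50 dB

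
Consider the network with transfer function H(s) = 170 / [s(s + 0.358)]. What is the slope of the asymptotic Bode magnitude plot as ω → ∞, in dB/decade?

-40 dB/decade

With 0 zeros and 2 poles, the high-frequency asymptotic slope is 20 × (0 − 2) = -40 dB/decade.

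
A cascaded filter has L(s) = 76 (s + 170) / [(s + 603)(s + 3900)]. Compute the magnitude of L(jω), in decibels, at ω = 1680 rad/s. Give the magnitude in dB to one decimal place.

|j1680 + 170| = √(1680² + 170²) = 1689
|j1680 + 603| = √(1680² + 603²) = 1785
|j1680 + 3900| = √(1680² + 3900²) = 4246
|L(j1680)| = 76 × 1689 / (1785 × 4246) = 0.016931
20 log₁₀(0.016931) = -35.43 dB

-35.4 dB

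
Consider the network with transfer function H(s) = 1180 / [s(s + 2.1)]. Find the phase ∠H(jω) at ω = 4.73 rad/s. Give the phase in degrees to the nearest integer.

-156°

∠(j4.73 + 2.1) = arctan(4.73/2.1) = 66.06°
∠(j4.73) = 90.00°
∠H(j4.73) = − (66.06° + 90.00°) = -156.06°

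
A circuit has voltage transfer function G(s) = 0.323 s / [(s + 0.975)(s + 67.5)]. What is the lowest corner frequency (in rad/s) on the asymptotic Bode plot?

Break frequencies occur at each pole and zero magnitude: 0.975 rad/s, 67.5 rad/s.
The lowest is 0.975 rad/s.

0.975 rad/s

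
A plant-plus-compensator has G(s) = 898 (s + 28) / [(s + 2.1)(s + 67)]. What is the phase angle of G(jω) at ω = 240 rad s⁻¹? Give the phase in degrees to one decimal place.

-80.6°

∠(j240 + 28) = arctan(240/28) = 83.35°
∠(j240 + 2.1) = arctan(240/2.1) = 89.50°
∠(j240 + 67) = arctan(240/67) = 74.40°
∠G(j240) = 83.35° − (89.50° + 74.40°) = -80.56°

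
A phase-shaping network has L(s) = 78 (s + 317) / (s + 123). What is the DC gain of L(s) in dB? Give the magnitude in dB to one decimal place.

46.1 dB

L(0) = 78 × 317 / 123 = 201.02
20 log₁₀(201.02) = 46.06 dB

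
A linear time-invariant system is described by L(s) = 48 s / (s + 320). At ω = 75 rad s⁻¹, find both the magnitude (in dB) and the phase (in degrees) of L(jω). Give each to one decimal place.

|L| = 20.8 dB, ∠L = 76.8°

|j75| = 75
|j75 + 320| = √(75² + 320²) = 328.7
|L(j75)| = 48 × 75 / 328.7 = 10.953
20 log₁₀(10.953) = 20.79 dB
∠(j75) = 90.00°
∠(j75 + 320) = arctan(75/320) = 13.19°
∠L(j75) = 90.00° − 13.19° = 76.81°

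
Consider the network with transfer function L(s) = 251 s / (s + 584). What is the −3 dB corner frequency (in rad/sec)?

584 rad/sec

For a single-pole high-pass, the −3 dB point is at the pole: ω = 584 rad/sec.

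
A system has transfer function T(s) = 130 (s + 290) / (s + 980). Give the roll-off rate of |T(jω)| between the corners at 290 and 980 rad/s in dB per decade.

In this band the factors already past their corner are: zero at 290; net slope = 20 dB/decade.

20 dB/decade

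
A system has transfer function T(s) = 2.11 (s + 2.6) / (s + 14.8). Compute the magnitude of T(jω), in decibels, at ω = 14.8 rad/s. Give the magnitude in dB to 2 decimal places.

|j14.8 + 2.6| = √(14.8² + 2.6²) = 15.03
|j14.8 + 14.8| = √(14.8² + 14.8²) = 20.93
|T(j14.8)| = 2.11 × 15.03 / 20.93 = 1.5148
20 log₁₀(1.5148) = 3.607 dB

3.61 dB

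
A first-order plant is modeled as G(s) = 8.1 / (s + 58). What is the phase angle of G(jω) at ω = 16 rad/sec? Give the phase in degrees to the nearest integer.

-15°

∠(j16 + 58) = arctan(16/58) = 15.42°
∠G(j16) = −15.42° = -15.42°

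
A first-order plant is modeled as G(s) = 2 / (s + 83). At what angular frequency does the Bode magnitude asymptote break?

The single real pole at s = −83 gives a corner at ω = 83 rad/s.

83 rad/s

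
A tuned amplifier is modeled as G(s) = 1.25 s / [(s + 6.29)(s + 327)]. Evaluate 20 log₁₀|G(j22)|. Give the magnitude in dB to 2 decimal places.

-48.71 dB

|j22| = 22
|j22 + 6.29| = √(22² + 6.29²) = 22.88
|j22 + 327| = √(22² + 327²) = 327.7
|G(j22)| = 1.25 × 22 / (22.88 × 327.7) = 0.0036671
20 log₁₀(0.0036671) = -48.714 dB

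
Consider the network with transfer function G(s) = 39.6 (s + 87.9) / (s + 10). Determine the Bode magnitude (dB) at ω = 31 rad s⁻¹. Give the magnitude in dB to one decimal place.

|j31 + 87.9| = √(31² + 87.9²) = 93.21
|j31 + 10| = √(31² + 10²) = 32.57
|G(j31)| = 39.6 × 93.21 / 32.57 = 113.31
20 log₁₀(113.31) = 41.09 dB

41.1 dB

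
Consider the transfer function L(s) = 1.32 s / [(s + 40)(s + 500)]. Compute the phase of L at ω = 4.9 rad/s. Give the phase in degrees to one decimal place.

82.5°

∠(j4.9) = 90.00°
∠(j4.9 + 40) = arctan(4.9/40) = 6.98°
∠(j4.9 + 500) = arctan(4.9/500) = 0.56°
∠L(j4.9) = 90.00° − (6.98° + 0.56°) = 82.45°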